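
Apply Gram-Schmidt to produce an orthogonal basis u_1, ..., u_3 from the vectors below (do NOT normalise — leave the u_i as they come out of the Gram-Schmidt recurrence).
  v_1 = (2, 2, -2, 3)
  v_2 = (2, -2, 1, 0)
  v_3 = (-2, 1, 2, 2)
Orthogonal basis:
  u_1 = (2, 2, -2, 3)
  u_2 = (46/21, -38/21, 17/21, 2/7)
  u_3 = (-186/185, 33/185, 438/185, 394/185)

Apply the Gram-Schmidt recurrence
  u_1 = v_1
  u_i = v_i − Σ_{j<i} ((v_i · u_j) / (u_j · u_j)) · u_j.

Step by step this gives:
  u_1 = (2, 2, -2, 3)
  u_2 = (46/21, -38/21, 17/21, 2/7)
  u_3 = (-186/185, 33/185, 438/185, 394/185)

Orthogonality check:
  u_2 · u_1 = 0 (should be 0)
  u_3 · u_1 = 0 (should be 0)
  u_3 · u_2 = 0 (should be 0)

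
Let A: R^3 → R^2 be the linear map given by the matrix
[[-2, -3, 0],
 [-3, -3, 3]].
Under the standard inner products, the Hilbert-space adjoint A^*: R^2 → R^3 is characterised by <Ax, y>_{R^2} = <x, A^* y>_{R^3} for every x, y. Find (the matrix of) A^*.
A^* = A^T =
[[-2, -3],
 [-3, -3],
 [0, 3]]

For real matrices with standard dot products, the defining identity <Ax, y> = <x, A^* y> gives (Ax)^T y = x^T (A^*) y, i.e. x^T A^T y = x^T (A^*) y. Since this holds for all x, y, we must have A^* = A^T. Therefore
A^* =
[[-2, -3],
 [-3, -3],
 [0, 3]].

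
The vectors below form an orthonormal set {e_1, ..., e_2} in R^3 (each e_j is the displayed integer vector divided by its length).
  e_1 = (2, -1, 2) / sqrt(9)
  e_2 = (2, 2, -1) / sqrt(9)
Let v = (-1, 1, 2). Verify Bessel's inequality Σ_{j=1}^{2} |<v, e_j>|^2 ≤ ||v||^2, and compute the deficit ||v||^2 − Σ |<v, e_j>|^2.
Σ |<v, e_j>|^2 = 5/9; ||v||^2 = 6; deficit = 49/9

Write each e_j = u_j / sqrt(<u_j, u_j>) where u_j is the displayed integer vector. Then <v, e_j> = <v, u_j> / sqrt(<u_j, u_j>), so |<v, e_j>|^2 = <v, u_j>^2 / <u_j, u_j>.
Coefficients: <v, e_1> = 1/sqrt(9), <v, e_2> = -2/sqrt(9).
Square and sum: Σ |<v, e_j>|^2 = 5/9.
Compute ||v||^2 = v·v = 6.
Deficit = 6 − 5/9 = 49/9 ≥ 0, confirming Bessel's inequality. (The deficit equals ||v − Σ <v,e_j> e_j||^2, the squared distance from v to span{e_j}.)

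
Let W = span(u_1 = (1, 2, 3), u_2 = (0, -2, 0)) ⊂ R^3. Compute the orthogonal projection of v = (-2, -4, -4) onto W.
proj_W(v) = (-7/5, -4, -21/5)

Set up U = [u_1 | ... | u_2] ∈ R^(3×2). The projector onto W = col(U) is P = U (U^T U)^(-1) U^T.
Compute U^T U =
  [14, -4]
  [-4, 4],
and U^T v = (-22, 8).
Solve U^T U · c = U^T v for the coefficients: c = (-7/5, 3/5). The projection is proj_W(v) = U c.
Check: (v - proj_W(v)) · u_1 = 0  (should be 0).
Check: (v - proj_W(v)) · u_2 = 0  (should be 0).
Result: proj_W(v) = (-7/5, -4, -21/5).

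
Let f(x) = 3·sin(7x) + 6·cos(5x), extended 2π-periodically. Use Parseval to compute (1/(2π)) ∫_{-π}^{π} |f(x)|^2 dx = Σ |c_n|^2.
Σ |c_n|^2 = 45/2

Expand |f|^2 and use orthogonality of {sin(nx), cos(mx)} on [-π, π]:
  ∫_{-π}^{π} sin(nx)^2 dx = π, ∫ cos(mx)^2 dx = π, and cross terms integrate to 0.
So ∫_{-π}^{π} f(x)^2 dx = 3^2 · π + 6^2 · π = (9 + 36)π.
Divide by 2π: (9 + 36)/2 = 45/2.
By Parseval, this equals Σ |c_n|^2.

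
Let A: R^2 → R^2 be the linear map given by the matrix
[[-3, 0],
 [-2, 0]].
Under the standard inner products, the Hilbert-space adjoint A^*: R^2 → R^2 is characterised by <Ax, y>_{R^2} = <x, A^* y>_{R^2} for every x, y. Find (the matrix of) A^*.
A^* = A^T =
[[-3, -2],
 [0, 0]]

For real matrices with standard dot products, the defining identity <Ax, y> = <x, A^* y> gives (Ax)^T y = x^T (A^*) y, i.e. x^T A^T y = x^T (A^*) y. Since this holds for all x, y, we must have A^* = A^T. Therefore
A^* =
[[-3, -2],
 [0, 0]].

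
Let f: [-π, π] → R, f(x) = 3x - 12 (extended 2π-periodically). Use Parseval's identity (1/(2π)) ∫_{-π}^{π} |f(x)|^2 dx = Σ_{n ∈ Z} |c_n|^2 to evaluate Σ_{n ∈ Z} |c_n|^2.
Σ |c_n|^2 = 3π^2 + 144

Expand and integrate term by term over [-π, π]:
  ∫ (3x)^2 dx = 9·(2π^3/3); ∫ 2·3·(-12)·x dx = 0 (odd integrand); ∫ (-12)^2 dx = 144·2π.
So (1/(2π)) ∫_{-π}^{π} (3x - 12)^2 dx = 9π^2/3 + 144 = 3π^2 + 144.
Parseval ⇒ Σ |c_n|^2 = 3π^2 + 144.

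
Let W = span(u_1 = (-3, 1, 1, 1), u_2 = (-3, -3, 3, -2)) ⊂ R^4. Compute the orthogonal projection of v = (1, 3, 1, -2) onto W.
proj_W(v) = (147/323, 163/323, -155/323, 110/323)

Set up U = [u_1 | ... | u_2] ∈ R^(4×2). The projector onto W = col(U) is P = U (U^T U)^(-1) U^T.
Compute U^T U =
  [12, 7]
  [7, 31],
and U^T v = (-1, -5).
Solve U^T U · c = U^T v for the coefficients: c = (4/323, -53/323). The projection is proj_W(v) = U c.
Check: (v - proj_W(v)) · u_1 = 0  (should be 0).
Check: (v - proj_W(v)) · u_2 = 0  (should be 0).
Result: proj_W(v) = (147/323, 163/323, -155/323, 110/323).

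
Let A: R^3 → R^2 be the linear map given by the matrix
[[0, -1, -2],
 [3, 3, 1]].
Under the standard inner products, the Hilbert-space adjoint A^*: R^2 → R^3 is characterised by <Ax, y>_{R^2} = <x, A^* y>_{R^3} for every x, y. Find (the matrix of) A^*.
A^* = A^T =
[[0, 3],
 [-1, 3],
 [-2, 1]]

For real matrices with standard dot products, the defining identity <Ax, y> = <x, A^* y> gives (Ax)^T y = x^T (A^*) y, i.e. x^T A^T y = x^T (A^*) y. Since this holds for all x, y, we must have A^* = A^T. Therefore
A^* =
[[0, 3],
 [-1, 3],
 [-2, 1]].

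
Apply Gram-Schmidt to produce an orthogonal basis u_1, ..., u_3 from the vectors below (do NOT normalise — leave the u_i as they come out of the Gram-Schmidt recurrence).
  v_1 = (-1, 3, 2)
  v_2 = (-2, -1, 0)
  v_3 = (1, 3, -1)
Orthogonal basis:
  u_1 = (-1, 3, 2)
  u_2 = (-29/14, -11/14, 1/7)
  u_3 = (-34/69, 68/69, -119/69)

Apply the Gram-Schmidt recurrence
  u_1 = v_1
  u_i = v_i − Σ_{j<i} ((v_i · u_j) / (u_j · u_j)) · u_j.

Step by step this gives:
  u_1 = (-1, 3, 2)
  u_2 = (-29/14, -11/14, 1/7)
  u_3 = (-34/69, 68/69, -119/69)

Orthogonality check:
  u_2 · u_1 = 0 (should be 0)
  u_3 · u_1 = 0 (should be 0)
  u_3 · u_2 = 0 (should be 0)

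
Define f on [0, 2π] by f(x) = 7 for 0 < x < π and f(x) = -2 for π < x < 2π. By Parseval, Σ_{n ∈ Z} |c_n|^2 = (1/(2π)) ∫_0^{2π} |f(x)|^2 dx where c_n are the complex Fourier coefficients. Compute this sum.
Σ |c_n|^2 = 53/2

Parseval equates the L^2 energy of f (normalised by 1/(2π)) with the ℓ^2 sum of its Fourier coefficients: (1/(2π)) ∫_0^{2π} |f|^2 = Σ |c_n|^2.
Compute the left side: (1/(2π)) [∫_0^π 7^2 dx + ∫_π^{2π} (-2)^2 dx] = (1/(2π)) · (49π + 4π) = (49 + 4)/2 = 53/2.
So Σ_{n ∈ Z} |c_n|^2 = 53/2.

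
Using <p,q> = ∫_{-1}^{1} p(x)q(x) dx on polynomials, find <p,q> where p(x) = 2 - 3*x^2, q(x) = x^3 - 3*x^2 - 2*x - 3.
<p,q> = -32/5

Expand the product: p(x)·q(x) = -3*x^5 + 9*x^4 + 8*x^3 + 3*x^2 - 4*x - 6.
∫_{-1}^{1} of each monomial x^k gives [2/(k+1) if k even, 0 if k odd]. Integrating term-by-term (or equivalently evaluating the antiderivative F(x) = -x^6/2 + 9*x^5/5 + 2*x^4 + x^3 - 2*x^2 - 6*x at the endpoints):
  F(1) − F(−1) = -37/10 − (27/10) = -32/5.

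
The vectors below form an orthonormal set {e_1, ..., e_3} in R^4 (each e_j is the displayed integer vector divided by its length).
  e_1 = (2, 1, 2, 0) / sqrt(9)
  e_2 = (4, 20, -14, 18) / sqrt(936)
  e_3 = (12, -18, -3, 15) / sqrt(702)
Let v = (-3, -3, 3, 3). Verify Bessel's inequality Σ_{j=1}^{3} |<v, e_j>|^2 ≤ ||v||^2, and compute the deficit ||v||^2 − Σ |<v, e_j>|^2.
Σ |<v, e_j>|^2 = 9; ||v||^2 = 36; deficit = 27

Write each e_j = u_j / sqrt(<u_j, u_j>) where u_j is the displayed integer vector. Then <v, e_j> = <v, u_j> / sqrt(<u_j, u_j>), so |<v, e_j>|^2 = <v, u_j>^2 / <u_j, u_j>.
Coefficients: <v, e_1> = -3/sqrt(9), <v, e_2> = -60/sqrt(936), <v, e_3> = 54/sqrt(702).
Square and sum: Σ |<v, e_j>|^2 = 9.
Compute ||v||^2 = v·v = 36.
Deficit = 36 − 9 = 27 ≥ 0, confirming Bessel's inequality. (The deficit equals ||v − Σ <v,e_j> e_j||^2, the squared distance from v to span{e_j}.)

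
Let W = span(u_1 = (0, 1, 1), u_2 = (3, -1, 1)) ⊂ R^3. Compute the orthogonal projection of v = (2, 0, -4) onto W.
proj_W(v) = (6/11, -24/11, -20/11)

Set up U = [u_1 | ... | u_2] ∈ R^(3×2). The projector onto W = col(U) is P = U (U^T U)^(-1) U^T.
Compute U^T U =
  [2, 0]
  [0, 11],
and U^T v = (-4, 2).
Solve U^T U · c = U^T v for the coefficients: c = (-2, 2/11). The projection is proj_W(v) = U c.
Check: (v - proj_W(v)) · u_1 = 0  (should be 0).
Check: (v - proj_W(v)) · u_2 = 0  (should be 0).
Result: proj_W(v) = (6/11, -24/11, -20/11).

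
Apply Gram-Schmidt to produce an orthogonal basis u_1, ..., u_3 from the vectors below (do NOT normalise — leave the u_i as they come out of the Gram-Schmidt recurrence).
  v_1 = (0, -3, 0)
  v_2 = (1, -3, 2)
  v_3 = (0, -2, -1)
Orthogonal basis:
  u_1 = (0, -3, 0)
  u_2 = (1, 0, 2)
  u_3 = (2/5, 0, -1/5)

Apply the Gram-Schmidt recurrence
  u_1 = v_1
  u_i = v_i − Σ_{j<i} ((v_i · u_j) / (u_j · u_j)) · u_j.

Step by step this gives:
  u_1 = (0, -3, 0)
  u_2 = (1, 0, 2)
  u_3 = (2/5, 0, -1/5)

Orthogonality check:
  u_2 · u_1 = 0 (should be 0)
  u_3 · u_1 = 0 (should be 0)
  u_3 · u_2 = 0 (should be 0)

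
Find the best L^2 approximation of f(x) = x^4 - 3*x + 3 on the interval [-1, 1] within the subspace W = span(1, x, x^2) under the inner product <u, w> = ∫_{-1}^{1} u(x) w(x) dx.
g(x) = 6*x^2/7 - 3*x + 102/35

The best approximation g ∈ W is the orthogonal projection of f onto W. Writing g = a_0 + a_1 x + a_2 x^2, the coefficients solve the normal equations G · a = b where
  G_{ij} = <φ_i, φ_j> and b_i = <f, φ_i>, with φ_0 = 1, φ_1 = x, φ_2 = x^2.
G =
  [2, 0, 2/3]
  [0, 2/3, 0]
  [2/3, 0, 2/5],
b = (32/5, -2, 16/7).
Solving gives a_0 = 102/35, a_1 = -3, a_2 = 6/7, so
  g(x) = 6*x^2/7 - 3*x + 102/35.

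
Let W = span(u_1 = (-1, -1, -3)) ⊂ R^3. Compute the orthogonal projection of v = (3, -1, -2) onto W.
proj_W(v) = (-4/11, -4/11, -12/11)

Set up U = [u_1 | ... | u_1] ∈ R^(3×1). The projector onto W = col(U) is P = U (U^T U)^(-1) U^T.
Compute U^T U =
  [11],
and U^T v = (4).
Solve U^T U · c = U^T v for the coefficients: c = (4/11). The projection is proj_W(v) = U c.
Check: (v - proj_W(v)) · u_1 = 0  (should be 0).
Result: proj_W(v) = (-4/11, -4/11, -12/11).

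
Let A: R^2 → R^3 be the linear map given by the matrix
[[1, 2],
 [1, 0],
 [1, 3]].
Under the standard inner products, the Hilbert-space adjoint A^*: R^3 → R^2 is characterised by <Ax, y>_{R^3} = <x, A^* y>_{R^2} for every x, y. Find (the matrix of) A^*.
A^* = A^T =
[[1, 1, 1],
 [2, 0, 3]]

For real matrices with standard dot products, the defining identity <Ax, y> = <x, A^* y> gives (Ax)^T y = x^T (A^*) y, i.e. x^T A^T y = x^T (A^*) y. Since this holds for all x, y, we must have A^* = A^T. Therefore
A^* =
[[1, 1, 1],
 [2, 0, 3]].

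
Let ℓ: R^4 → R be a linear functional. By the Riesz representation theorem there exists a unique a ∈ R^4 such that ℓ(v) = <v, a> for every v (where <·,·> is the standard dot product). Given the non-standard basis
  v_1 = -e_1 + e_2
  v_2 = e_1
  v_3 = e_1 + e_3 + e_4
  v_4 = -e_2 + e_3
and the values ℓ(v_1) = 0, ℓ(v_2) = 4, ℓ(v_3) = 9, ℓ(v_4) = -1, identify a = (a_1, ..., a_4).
a = (4, 4, 3, 2)

Write a = (a_1, ..., a_4) in the standard basis. For each basis vector v_i, ℓ(v_i) = <v_i, a> is a linear equation in the a_j's. Collect the n equations into a matrix system V a = ℓ, where row i of V is v_i (expressed in the standard basis). Since V is invertible (lower-triangular with 1s on the diagonal, up to permutation), solve by back-substitution:
  V =
[[-1, 1, 0, 0],
 [1, 0, 0, 0],
 [1, 0, 1, 1],
 [0, -1, 1, 0]]
  V a = (0, 4, 9, -1)
Solving gives a = (4, 4, 3, 2).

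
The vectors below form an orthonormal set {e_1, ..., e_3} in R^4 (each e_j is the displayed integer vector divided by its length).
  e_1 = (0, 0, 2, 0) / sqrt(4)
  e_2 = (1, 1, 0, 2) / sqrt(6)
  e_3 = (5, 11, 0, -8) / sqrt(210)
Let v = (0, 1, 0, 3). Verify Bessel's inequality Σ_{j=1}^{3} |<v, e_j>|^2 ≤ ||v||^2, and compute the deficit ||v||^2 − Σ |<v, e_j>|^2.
Σ |<v, e_j>|^2 = 314/35; ||v||^2 = 10; deficit = 36/35

Write each e_j = u_j / sqrt(<u_j, u_j>) where u_j is the displayed integer vector. Then <v, e_j> = <v, u_j> / sqrt(<u_j, u_j>), so |<v, e_j>|^2 = <v, u_j>^2 / <u_j, u_j>.
Coefficients: <v, e_1> = 0/sqrt(4), <v, e_2> = 7/sqrt(6), <v, e_3> = -13/sqrt(210).
Square and sum: Σ |<v, e_j>|^2 = 314/35.
Compute ||v||^2 = v·v = 10.
Deficit = 10 − 314/35 = 36/35 ≥ 0, confirming Bessel's inequality. (The deficit equals ||v − Σ <v,e_j> e_j||^2, the squared distance from v to span{e_j}.)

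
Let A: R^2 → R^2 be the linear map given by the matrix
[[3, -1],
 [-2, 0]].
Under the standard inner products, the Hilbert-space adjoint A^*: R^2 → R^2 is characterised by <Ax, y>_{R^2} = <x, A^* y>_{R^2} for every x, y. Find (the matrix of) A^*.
A^* = A^T =
[[3, -2],
 [-1, 0]]

For real matrices with standard dot products, the defining identity <Ax, y> = <x, A^* y> gives (Ax)^T y = x^T (A^*) y, i.e. x^T A^T y = x^T (A^*) y. Since this holds for all x, y, we must have A^* = A^T. Therefore
A^* =
[[3, -2],
 [-1, 0]].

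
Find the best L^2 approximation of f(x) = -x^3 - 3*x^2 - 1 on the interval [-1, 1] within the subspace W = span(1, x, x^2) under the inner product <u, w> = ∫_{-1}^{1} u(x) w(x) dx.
g(x) = -3*x^2 - 3*x/5 - 1

The best approximation g ∈ W is the orthogonal projection of f onto W. Writing g = a_0 + a_1 x + a_2 x^2, the coefficients solve the normal equations G · a = b where
  G_{ij} = <φ_i, φ_j> and b_i = <f, φ_i>, with φ_0 = 1, φ_1 = x, φ_2 = x^2.
G =
  [2, 0, 2/3]
  [0, 2/3, 0]
  [2/3, 0, 2/5],
b = (-4, -2/5, -28/15).
Solving gives a_0 = -1, a_1 = -3/5, a_2 = -3, so
  g(x) = -3*x^2 - 3*x/5 - 1.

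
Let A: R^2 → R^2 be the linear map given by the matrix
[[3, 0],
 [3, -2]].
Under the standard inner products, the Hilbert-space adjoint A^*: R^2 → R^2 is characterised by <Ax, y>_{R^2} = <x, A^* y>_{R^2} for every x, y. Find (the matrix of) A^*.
A^* = A^T =
[[3, 3],
 [0, -2]]

For real matrices with standard dot products, the defining identity <Ax, y> = <x, A^* y> gives (Ax)^T y = x^T (A^*) y, i.e. x^T A^T y = x^T (A^*) y. Since this holds for all x, y, we must have A^* = A^T. Therefore
A^* =
[[3, 3],
 [0, -2]].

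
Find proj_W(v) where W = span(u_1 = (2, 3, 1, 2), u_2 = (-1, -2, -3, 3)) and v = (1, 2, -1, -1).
proj_W(v) = (245/389, 400/389, 285/389, -15/389)

Set up U = [u_1 | ... | u_2] ∈ R^(4×2). The projector onto W = col(U) is P = U (U^T U)^(-1) U^T.
Compute U^T U =
  [18, -5]
  [-5, 23],
and U^T v = (5, -5).
Solve U^T U · c = U^T v for the coefficients: c = (90/389, -65/389). The projection is proj_W(v) = U c.
Check: (v - proj_W(v)) · u_1 = 0  (should be 0).
Check: (v - proj_W(v)) · u_2 = 0  (should be 0).
Result: proj_W(v) = (245/389, 400/389, 285/389, -15/389).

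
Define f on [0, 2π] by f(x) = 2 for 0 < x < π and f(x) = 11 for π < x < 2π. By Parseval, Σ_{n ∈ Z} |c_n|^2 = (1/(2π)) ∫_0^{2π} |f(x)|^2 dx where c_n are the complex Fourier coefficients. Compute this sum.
Σ |c_n|^2 = 125/2

Parseval equates the L^2 energy of f (normalised by 1/(2π)) with the ℓ^2 sum of its Fourier coefficients: (1/(2π)) ∫_0^{2π} |f|^2 = Σ |c_n|^2.
Compute the left side: (1/(2π)) [∫_0^π 2^2 dx + ∫_π^{2π} 11^2 dx] = (1/(2π)) · (4π + 121π) = (4 + 121)/2 = 125/2.
So Σ_{n ∈ Z} |c_n|^2 = 125/2.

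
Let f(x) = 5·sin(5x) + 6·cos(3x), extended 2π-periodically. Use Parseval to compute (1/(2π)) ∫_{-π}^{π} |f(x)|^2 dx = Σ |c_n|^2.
Σ |c_n|^2 = 61/2

Expand |f|^2 and use orthogonality of {sin(nx), cos(mx)} on [-π, π]:
  ∫_{-π}^{π} sin(nx)^2 dx = π, ∫ cos(mx)^2 dx = π, and cross terms integrate to 0.
So ∫_{-π}^{π} f(x)^2 dx = 5^2 · π + 6^2 · π = (25 + 36)π.
Divide by 2π: (25 + 36)/2 = 61/2.
By Parseval, this equals Σ |c_n|^2.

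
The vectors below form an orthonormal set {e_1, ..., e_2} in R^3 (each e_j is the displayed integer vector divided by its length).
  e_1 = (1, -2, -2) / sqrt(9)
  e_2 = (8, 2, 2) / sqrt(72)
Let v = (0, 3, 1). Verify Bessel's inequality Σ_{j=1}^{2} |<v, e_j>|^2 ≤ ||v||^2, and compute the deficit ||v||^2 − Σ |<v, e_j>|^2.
Σ |<v, e_j>|^2 = 8; ||v||^2 = 10; deficit = 2

Write each e_j = u_j / sqrt(<u_j, u_j>) where u_j is the displayed integer vector. Then <v, e_j> = <v, u_j> / sqrt(<u_j, u_j>), so |<v, e_j>|^2 = <v, u_j>^2 / <u_j, u_j>.
Coefficients: <v, e_1> = -8/sqrt(9), <v, e_2> = 8/sqrt(72).
Square and sum: Σ |<v, e_j>|^2 = 8.
Compute ||v||^2 = v·v = 10.
Deficit = 10 − 8 = 2 ≥ 0, confirming Bessel's inequality. (The deficit equals ||v − Σ <v,e_j> e_j||^2, the squared distance from v to span{e_j}.)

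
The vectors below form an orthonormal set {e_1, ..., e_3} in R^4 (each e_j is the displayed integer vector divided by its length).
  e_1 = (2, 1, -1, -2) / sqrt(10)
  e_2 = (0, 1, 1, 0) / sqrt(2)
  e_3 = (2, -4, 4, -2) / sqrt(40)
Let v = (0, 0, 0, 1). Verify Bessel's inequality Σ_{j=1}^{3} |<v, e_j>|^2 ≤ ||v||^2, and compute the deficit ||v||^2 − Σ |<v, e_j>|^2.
Σ |<v, e_j>|^2 = 1/2; ||v||^2 = 1; deficit = 1/2

Write each e_j = u_j / sqrt(<u_j, u_j>) where u_j is the displayed integer vector. Then <v, e_j> = <v, u_j> / sqrt(<u_j, u_j>), so |<v, e_j>|^2 = <v, u_j>^2 / <u_j, u_j>.
Coefficients: <v, e_1> = -2/sqrt(10), <v, e_2> = 0/sqrt(2), <v, e_3> = -2/sqrt(40).
Square and sum: Σ |<v, e_j>|^2 = 1/2.
Compute ||v||^2 = v·v = 1.
Deficit = 1 − 1/2 = 1/2 ≥ 0, confirming Bessel's inequality. (The deficit equals ||v − Σ <v,e_j> e_j||^2, the squared distance from v to span{e_j}.)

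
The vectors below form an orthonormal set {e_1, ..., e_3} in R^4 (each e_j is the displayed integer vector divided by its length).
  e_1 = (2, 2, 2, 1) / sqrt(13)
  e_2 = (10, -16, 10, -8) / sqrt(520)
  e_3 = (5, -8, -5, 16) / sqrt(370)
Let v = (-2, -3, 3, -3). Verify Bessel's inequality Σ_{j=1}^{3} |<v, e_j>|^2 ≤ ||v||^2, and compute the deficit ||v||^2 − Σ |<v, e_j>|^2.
Σ |<v, e_j>|^2 = 858/37; ||v||^2 = 31; deficit = 289/37

Write each e_j = u_j / sqrt(<u_j, u_j>) where u_j is the displayed integer vector. Then <v, e_j> = <v, u_j> / sqrt(<u_j, u_j>), so |<v, e_j>|^2 = <v, u_j>^2 / <u_j, u_j>.
Coefficients: <v, e_1> = -7/sqrt(13), <v, e_2> = 82/sqrt(520), <v, e_3> = -49/sqrt(370).
Square and sum: Σ |<v, e_j>|^2 = 858/37.
Compute ||v||^2 = v·v = 31.
Deficit = 31 − 858/37 = 289/37 ≥ 0, confirming Bessel's inequality. (The deficit equals ||v − Σ <v,e_j> e_j||^2, the squared distance from v to span{e_j}.)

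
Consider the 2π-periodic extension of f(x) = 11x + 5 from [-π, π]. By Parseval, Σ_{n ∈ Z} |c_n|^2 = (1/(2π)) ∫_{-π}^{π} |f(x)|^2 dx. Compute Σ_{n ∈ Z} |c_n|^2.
Σ |c_n|^2 = 121π^2/3 + 25

Expand and integrate term by term over [-π, π]:
  ∫ (11x)^2 dx = 121·(2π^3/3); ∫ 2·11·(5)·x dx = 0 (odd integrand); ∫ 5^2 dx = 25·2π.
So (1/(2π)) ∫_{-π}^{π} (11x + 5)^2 dx = 121π^2/3 + 25 = 121π^2/3 + 25.
Parseval ⇒ Σ |c_n|^2 = 121π^2/3 + 25.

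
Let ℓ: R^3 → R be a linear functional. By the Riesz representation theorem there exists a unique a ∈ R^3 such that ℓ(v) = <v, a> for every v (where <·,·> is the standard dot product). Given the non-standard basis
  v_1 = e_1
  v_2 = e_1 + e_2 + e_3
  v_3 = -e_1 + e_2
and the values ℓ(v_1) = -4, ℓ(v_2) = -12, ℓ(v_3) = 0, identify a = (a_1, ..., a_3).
a = (-4, -4, -4)

Write a = (a_1, ..., a_3) in the standard basis. For each basis vector v_i, ℓ(v_i) = <v_i, a> is a linear equation in the a_j's. Collect the n equations into a matrix system V a = ℓ, where row i of V is v_i (expressed in the standard basis). Since V is invertible (lower-triangular with 1s on the diagonal, up to permutation), solve by back-substitution:
  V =
[[1, 0, 0],
 [1, 1, 1],
 [-1, 1, 0]]
  V a = (-4, -12, 0)
Solving gives a = (-4, -4, -4).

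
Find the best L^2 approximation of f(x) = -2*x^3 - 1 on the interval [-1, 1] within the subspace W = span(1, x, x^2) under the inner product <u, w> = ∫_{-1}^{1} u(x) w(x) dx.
g(x) = -6*x/5 - 1

The best approximation g ∈ W is the orthogonal projection of f onto W. Writing g = a_0 + a_1 x + a_2 x^2, the coefficients solve the normal equations G · a = b where
  G_{ij} = <φ_i, φ_j> and b_i = <f, φ_i>, with φ_0 = 1, φ_1 = x, φ_2 = x^2.
G =
  [2, 0, 2/3]
  [0, 2/3, 0]
  [2/3, 0, 2/5],
b = (-2, -4/5, -2/3).
Solving gives a_0 = -1, a_1 = -6/5, a_2 = 0, so
  g(x) = -6*x/5 - 1.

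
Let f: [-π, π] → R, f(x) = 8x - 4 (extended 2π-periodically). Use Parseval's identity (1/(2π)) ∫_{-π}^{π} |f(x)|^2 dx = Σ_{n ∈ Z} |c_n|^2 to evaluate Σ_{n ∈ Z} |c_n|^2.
Σ |c_n|^2 = 64π^2/3 + 16

Expand and integrate term by term over [-π, π]:
  ∫ (8x)^2 dx = 64·(2π^3/3); ∫ 2·8·(-4)·x dx = 0 (odd integrand); ∫ (-4)^2 dx = 16·2π.
So (1/(2π)) ∫_{-π}^{π} (8x - 4)^2 dx = 64π^2/3 + 16 = 64π^2/3 + 16.
Parseval ⇒ Σ |c_n|^2 = 64π^2/3 + 16.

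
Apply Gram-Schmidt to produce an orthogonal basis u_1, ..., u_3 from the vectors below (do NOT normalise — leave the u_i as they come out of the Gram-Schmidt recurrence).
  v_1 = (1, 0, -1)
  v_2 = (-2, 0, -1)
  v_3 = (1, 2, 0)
Orthogonal basis:
  u_1 = (1, 0, -1)
  u_2 = (-3/2, 0, -3/2)
  u_3 = (0, 2, 0)

Apply the Gram-Schmidt recurrence
  u_1 = v_1
  u_i = v_i − Σ_{j<i} ((v_i · u_j) / (u_j · u_j)) · u_j.

Step by step this gives:
  u_1 = (1, 0, -1)
  u_2 = (-3/2, 0, -3/2)
  u_3 = (0, 2, 0)

Orthogonality check:
  u_2 · u_1 = 0 (should be 0)
  u_3 · u_1 = 0 (should be 0)
  u_3 · u_2 = 0 (should be 0)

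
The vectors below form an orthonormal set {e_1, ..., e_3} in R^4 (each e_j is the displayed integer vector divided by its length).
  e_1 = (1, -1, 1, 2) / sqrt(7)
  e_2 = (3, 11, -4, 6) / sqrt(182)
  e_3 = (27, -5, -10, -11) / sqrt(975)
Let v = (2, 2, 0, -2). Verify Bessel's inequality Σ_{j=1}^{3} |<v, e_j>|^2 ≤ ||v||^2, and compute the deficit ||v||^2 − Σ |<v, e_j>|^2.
Σ |<v, e_j>|^2 = 204/25; ||v||^2 = 12; deficit = 96/25

Write each e_j = u_j / sqrt(<u_j, u_j>) where u_j is the displayed integer vector. Then <v, e_j> = <v, u_j> / sqrt(<u_j, u_j>), so |<v, e_j>|^2 = <v, u_j>^2 / <u_j, u_j>.
Coefficients: <v, e_1> = -4/sqrt(7), <v, e_2> = 16/sqrt(182), <v, e_3> = 66/sqrt(975).
Square and sum: Σ |<v, e_j>|^2 = 204/25.
Compute ||v||^2 = v·v = 12.
Deficit = 12 − 204/25 = 96/25 ≥ 0, confirming Bessel's inequality. (The deficit equals ||v − Σ <v,e_j> e_j||^2, the squared distance from v to span{e_j}.)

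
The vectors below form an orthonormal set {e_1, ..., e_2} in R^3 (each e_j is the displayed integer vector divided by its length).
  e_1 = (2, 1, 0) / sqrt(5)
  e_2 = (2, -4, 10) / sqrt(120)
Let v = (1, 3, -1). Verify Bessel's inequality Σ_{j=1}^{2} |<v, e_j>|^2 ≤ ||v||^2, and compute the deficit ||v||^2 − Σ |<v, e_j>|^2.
Σ |<v, e_j>|^2 = 25/3; ||v||^2 = 11; deficit = 8/3

Write each e_j = u_j / sqrt(<u_j, u_j>) where u_j is the displayed integer vector. Then <v, e_j> = <v, u_j> / sqrt(<u_j, u_j>), so |<v, e_j>|^2 = <v, u_j>^2 / <u_j, u_j>.
Coefficients: <v, e_1> = 5/sqrt(5), <v, e_2> = -20/sqrt(120).
Square and sum: Σ |<v, e_j>|^2 = 25/3.
Compute ||v||^2 = v·v = 11.
Deficit = 11 − 25/3 = 8/3 ≥ 0, confirming Bessel's inequality. (The deficit equals ||v − Σ <v,e_j> e_j||^2, the squared distance from v to span{e_j}.)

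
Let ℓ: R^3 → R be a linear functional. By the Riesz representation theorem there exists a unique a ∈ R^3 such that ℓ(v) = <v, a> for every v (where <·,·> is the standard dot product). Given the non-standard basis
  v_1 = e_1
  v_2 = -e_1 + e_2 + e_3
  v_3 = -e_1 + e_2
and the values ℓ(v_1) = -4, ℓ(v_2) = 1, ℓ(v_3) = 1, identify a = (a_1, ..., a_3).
a = (-4, -3, 0)

Write a = (a_1, ..., a_3) in the standard basis. For each basis vector v_i, ℓ(v_i) = <v_i, a> is a linear equation in the a_j's. Collect the n equations into a matrix system V a = ℓ, where row i of V is v_i (expressed in the standard basis). Since V is invertible (lower-triangular with 1s on the diagonal, up to permutation), solve by back-substitution:
  V =
[[1, 0, 0],
 [-1, 1, 1],
 [-1, 1, 0]]
  V a = (-4, 1, 1)
Solving gives a = (-4, -3, 0).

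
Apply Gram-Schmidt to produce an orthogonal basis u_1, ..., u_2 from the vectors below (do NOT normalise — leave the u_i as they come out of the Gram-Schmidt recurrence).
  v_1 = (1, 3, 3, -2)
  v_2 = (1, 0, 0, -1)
Orthogonal basis:
  u_1 = (1, 3, 3, -2)
  u_2 = (20/23, -9/23, -9/23, -17/23)

Apply the Gram-Schmidt recurrence
  u_1 = v_1
  u_i = v_i − Σ_{j<i} ((v_i · u_j) / (u_j · u_j)) · u_j.

Step by step this gives:
  u_1 = (1, 3, 3, -2)
  u_2 = (20/23, -9/23, -9/23, -17/23)

Orthogonality check:
  u_2 · u_1 = 0 (should be 0)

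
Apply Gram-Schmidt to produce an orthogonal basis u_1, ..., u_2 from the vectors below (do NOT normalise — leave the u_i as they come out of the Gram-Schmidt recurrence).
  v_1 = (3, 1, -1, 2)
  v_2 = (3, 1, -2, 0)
Orthogonal basis:
  u_1 = (3, 1, -1, 2)
  u_2 = (3/5, 1/5, -6/5, -8/5)

Apply the Gram-Schmidt recurrence
  u_1 = v_1
  u_i = v_i − Σ_{j<i} ((v_i · u_j) / (u_j · u_j)) · u_j.

Step by step this gives:
  u_1 = (3, 1, -1, 2)
  u_2 = (3/5, 1/5, -6/5, -8/5)

Orthogonality check:
  u_2 · u_1 = 0 (should be 0)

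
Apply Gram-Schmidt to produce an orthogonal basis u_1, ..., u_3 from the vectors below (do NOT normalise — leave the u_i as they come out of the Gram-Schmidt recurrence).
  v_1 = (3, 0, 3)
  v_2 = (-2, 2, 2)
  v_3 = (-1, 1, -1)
Orthogonal basis:
  u_1 = (3, 0, 3)
  u_2 = (-2, 2, 2)
  u_3 = (1/3, 2/3, -1/3)

Apply the Gram-Schmidt recurrence
  u_1 = v_1
  u_i = v_i − Σ_{j<i} ((v_i · u_j) / (u_j · u_j)) · u_j.

Step by step this gives:
  u_1 = (3, 0, 3)
  u_2 = (-2, 2, 2)
  u_3 = (1/3, 2/3, -1/3)

Orthogonality check:
  u_2 · u_1 = 0 (should be 0)
  u_3 · u_1 = 0 (should be 0)
  u_3 · u_2 = 0 (should be 0)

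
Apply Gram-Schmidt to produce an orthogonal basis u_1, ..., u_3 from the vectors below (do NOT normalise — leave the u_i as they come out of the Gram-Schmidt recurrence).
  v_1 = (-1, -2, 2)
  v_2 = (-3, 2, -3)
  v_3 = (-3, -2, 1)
Orthogonal basis:
  u_1 = (-1, -2, 2)
  u_2 = (-34/9, 4/9, -13/9)
  u_3 = (8/149, -36/149, -32/149)

Apply the Gram-Schmidt recurrence
  u_1 = v_1
  u_i = v_i − Σ_{j<i} ((v_i · u_j) / (u_j · u_j)) · u_j.

Step by step this gives:
  u_1 = (-1, -2, 2)
  u_2 = (-34/9, 4/9, -13/9)
  u_3 = (8/149, -36/149, -32/149)

Orthogonality check:
  u_2 · u_1 = 0 (should be 0)
  u_3 · u_1 = 0 (should be 0)
  u_3 · u_2 = 0 (should be 0)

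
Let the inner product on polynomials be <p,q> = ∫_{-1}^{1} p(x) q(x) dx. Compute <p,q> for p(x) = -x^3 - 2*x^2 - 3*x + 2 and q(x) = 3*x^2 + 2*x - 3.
<p,q> = -56/5

Expand the product: p(x)·q(x) = -3*x^5 - 8*x^4 - 10*x^3 + 6*x^2 + 13*x - 6.
∫_{-1}^{1} of each monomial x^k gives [2/(k+1) if k even, 0 if k odd]. Integrating term-by-term (or equivalently evaluating the antiderivative F(x) = -x^6/2 - 8*x^5/5 - 5*x^4/2 + 2*x^3 + 13*x^2/2 - 6*x at the endpoints):
  F(1) − F(−1) = -21/10 − (91/10) = -56/5.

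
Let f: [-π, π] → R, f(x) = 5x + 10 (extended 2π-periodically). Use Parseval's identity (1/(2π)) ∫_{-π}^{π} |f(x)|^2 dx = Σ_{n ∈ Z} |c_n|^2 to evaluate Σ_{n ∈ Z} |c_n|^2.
Σ |c_n|^2 = 25π^2/3 + 100

Expand and integrate term by term over [-π, π]:
  ∫ (5x)^2 dx = 25·(2π^3/3); ∫ 2·5·(10)·x dx = 0 (odd integrand); ∫ 10^2 dx = 100·2π.
So (1/(2π)) ∫_{-π}^{π} (5x + 10)^2 dx = 25π^2/3 + 100 = 25π^2/3 + 100.
Parseval ⇒ Σ |c_n|^2 = 25π^2/3 + 100.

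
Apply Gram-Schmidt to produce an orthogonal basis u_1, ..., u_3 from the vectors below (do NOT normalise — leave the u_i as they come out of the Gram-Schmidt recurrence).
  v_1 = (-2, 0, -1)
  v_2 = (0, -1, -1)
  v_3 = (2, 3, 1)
Orthogonal basis:
  u_1 = (-2, 0, -1)
  u_2 = (2/5, -1, -4/5)
  u_3 = (2/3, 4/3, -4/3)

Apply the Gram-Schmidt recurrence
  u_1 = v_1
  u_i = v_i − Σ_{j<i} ((v_i · u_j) / (u_j · u_j)) · u_j.

Step by step this gives:
  u_1 = (-2, 0, -1)
  u_2 = (2/5, -1, -4/5)
  u_3 = (2/3, 4/3, -4/3)

Orthogonality check:
  u_2 · u_1 = 0 (should be 0)
  u_3 · u_1 = 0 (should be 0)
  u_3 · u_2 = 0 (should be 0)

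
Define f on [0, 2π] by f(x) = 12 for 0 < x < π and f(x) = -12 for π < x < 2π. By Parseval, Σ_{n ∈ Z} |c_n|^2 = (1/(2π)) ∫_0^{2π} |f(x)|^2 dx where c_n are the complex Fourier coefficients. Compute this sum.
Σ |c_n|^2 = 144

Parseval equates the L^2 energy of f (normalised by 1/(2π)) with the ℓ^2 sum of its Fourier coefficients: (1/(2π)) ∫_0^{2π} |f|^2 = Σ |c_n|^2.
Compute the left side: (1/(2π)) [∫_0^π 12^2 dx + ∫_π^{2π} (-12)^2 dx] = (1/(2π)) · (144π + 144π) = (144 + 144)/2 = 144.
So Σ_{n ∈ Z} |c_n|^2 = 144.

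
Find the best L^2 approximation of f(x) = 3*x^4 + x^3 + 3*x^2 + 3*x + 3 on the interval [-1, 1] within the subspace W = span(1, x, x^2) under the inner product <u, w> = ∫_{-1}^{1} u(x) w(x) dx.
g(x) = 39*x^2/7 + 18*x/5 + 96/35

The best approximation g ∈ W is the orthogonal projection of f onto W. Writing g = a_0 + a_1 x + a_2 x^2, the coefficients solve the normal equations G · a = b where
  G_{ij} = <φ_i, φ_j> and b_i = <f, φ_i>, with φ_0 = 1, φ_1 = x, φ_2 = x^2.
G =
  [2, 0, 2/3]
  [0, 2/3, 0]
  [2/3, 0, 2/5],
b = (46/5, 12/5, 142/35).
Solving gives a_0 = 96/35, a_1 = 18/5, a_2 = 39/7, so
  g(x) = 39*x^2/7 + 18*x/5 + 96/35.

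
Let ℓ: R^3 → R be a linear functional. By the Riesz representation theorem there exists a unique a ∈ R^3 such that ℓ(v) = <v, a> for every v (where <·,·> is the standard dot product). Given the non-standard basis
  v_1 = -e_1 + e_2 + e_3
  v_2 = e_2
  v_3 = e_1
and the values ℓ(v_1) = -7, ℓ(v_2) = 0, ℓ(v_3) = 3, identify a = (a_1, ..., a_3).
a = (3, 0, -4)

Write a = (a_1, ..., a_3) in the standard basis. For each basis vector v_i, ℓ(v_i) = <v_i, a> is a linear equation in the a_j's. Collect the n equations into a matrix system V a = ℓ, where row i of V is v_i (expressed in the standard basis). Since V is invertible (lower-triangular with 1s on the diagonal, up to permutation), solve by back-substitution:
  V =
[[-1, 1, 1],
 [0, 1, 0],
 [1, 0, 0]]
  V a = (-7, 0, 3)
Solving gives a = (3, 0, -4).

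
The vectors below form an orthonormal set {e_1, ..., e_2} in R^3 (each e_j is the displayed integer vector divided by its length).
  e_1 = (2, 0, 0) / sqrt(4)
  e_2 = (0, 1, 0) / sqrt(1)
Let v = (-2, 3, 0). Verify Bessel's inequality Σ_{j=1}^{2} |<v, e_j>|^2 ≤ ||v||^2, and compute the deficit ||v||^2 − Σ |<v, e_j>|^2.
Σ |<v, e_j>|^2 = 13; ||v||^2 = 13; deficit = 0

Write each e_j = u_j / sqrt(<u_j, u_j>) where u_j is the displayed integer vector. Then <v, e_j> = <v, u_j> / sqrt(<u_j, u_j>), so |<v, e_j>|^2 = <v, u_j>^2 / <u_j, u_j>.
Coefficients: <v, e_1> = -4/sqrt(4), <v, e_2> = 3/sqrt(1).
Square and sum: Σ |<v, e_j>|^2 = 13.
Compute ||v||^2 = v·v = 13.
Deficit = 13 − 13 = 0 ≥ 0, confirming Bessel's inequality. (The deficit equals ||v − Σ <v,e_j> e_j||^2, the squared distance from v to span{e_j}.)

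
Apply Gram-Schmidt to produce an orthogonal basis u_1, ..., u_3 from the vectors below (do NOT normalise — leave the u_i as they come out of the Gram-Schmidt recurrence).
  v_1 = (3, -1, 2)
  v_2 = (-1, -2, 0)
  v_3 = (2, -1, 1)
Orthogonal basis:
  u_1 = (3, -1, 2)
  u_2 = (-11/14, -29/14, 1/7)
  u_3 = (4/23, -2/23, -7/23)

Apply the Gram-Schmidt recurrence
  u_1 = v_1
  u_i = v_i − Σ_{j<i} ((v_i · u_j) / (u_j · u_j)) · u_j.

Step by step this gives:
  u_1 = (3, -1, 2)
  u_2 = (-11/14, -29/14, 1/7)
  u_3 = (4/23, -2/23, -7/23)

Orthogonality check:
  u_2 · u_1 = 0 (should be 0)
  u_3 · u_1 = 0 (should be 0)
  u_3 · u_2 = 0 (should be 0)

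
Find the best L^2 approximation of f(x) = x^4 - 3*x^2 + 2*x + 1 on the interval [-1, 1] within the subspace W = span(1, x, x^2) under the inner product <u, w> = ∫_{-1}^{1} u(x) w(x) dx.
g(x) = -15*x^2/7 + 2*x + 32/35

The best approximation g ∈ W is the orthogonal projection of f onto W. Writing g = a_0 + a_1 x + a_2 x^2, the coefficients solve the normal equations G · a = b where
  G_{ij} = <φ_i, φ_j> and b_i = <f, φ_i>, with φ_0 = 1, φ_1 = x, φ_2 = x^2.
G =
  [2, 0, 2/3]
  [0, 2/3, 0]
  [2/3, 0, 2/5],
b = (2/5, 4/3, -26/105).
Solving gives a_0 = 32/35, a_1 = 2, a_2 = -15/7, so
  g(x) = -15*x^2/7 + 2*x + 32/35.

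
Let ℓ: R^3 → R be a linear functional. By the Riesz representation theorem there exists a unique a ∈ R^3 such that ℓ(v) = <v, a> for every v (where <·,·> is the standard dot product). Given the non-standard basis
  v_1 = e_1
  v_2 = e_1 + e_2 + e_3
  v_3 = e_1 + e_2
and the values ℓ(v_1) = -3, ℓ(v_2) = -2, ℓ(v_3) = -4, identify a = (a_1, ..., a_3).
a = (-3, -1, 2)

Write a = (a_1, ..., a_3) in the standard basis. For each basis vector v_i, ℓ(v_i) = <v_i, a> is a linear equation in the a_j's. Collect the n equations into a matrix system V a = ℓ, where row i of V is v_i (expressed in the standard basis). Since V is invertible (lower-triangular with 1s on the diagonal, up to permutation), solve by back-substitution:
  V =
[[1, 0, 0],
 [1, 1, 1],
 [1, 1, 0]]
  V a = (-3, -2, -4)
Solving gives a = (-3, -1, 2).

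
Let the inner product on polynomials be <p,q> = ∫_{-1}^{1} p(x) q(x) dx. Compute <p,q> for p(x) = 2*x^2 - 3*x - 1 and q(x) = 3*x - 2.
<p,q> = -14/3

Expand the product: p(x)·q(x) = 6*x^3 - 13*x^2 + 3*x + 2.
∫_{-1}^{1} of each monomial x^k gives [2/(k+1) if k even, 0 if k odd]. Integrating term-by-term (or equivalently evaluating the antiderivative F(x) = 3*x^4/2 - 13*x^3/3 + 3*x^2/2 + 2*x at the endpoints):
  F(1) − F(−1) = 2/3 − (16/3) = -14/3.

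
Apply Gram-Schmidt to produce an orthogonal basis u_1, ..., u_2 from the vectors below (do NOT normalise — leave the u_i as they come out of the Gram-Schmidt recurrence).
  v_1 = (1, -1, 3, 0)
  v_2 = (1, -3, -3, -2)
Orthogonal basis:
  u_1 = (1, -1, 3, 0)
  u_2 = (16/11, -38/11, -18/11, -2)

Apply the Gram-Schmidt recurrence
  u_1 = v_1
  u_i = v_i − Σ_{j<i} ((v_i · u_j) / (u_j · u_j)) · u_j.

Step by step this gives:
  u_1 = (1, -1, 3, 0)
  u_2 = (16/11, -38/11, -18/11, -2)

Orthogonality check:
  u_2 · u_1 = 0 (should be 0)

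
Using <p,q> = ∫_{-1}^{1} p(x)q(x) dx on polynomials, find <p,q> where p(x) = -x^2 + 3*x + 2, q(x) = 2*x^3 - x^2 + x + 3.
<p,q> = 202/15

Expand the product: p(x)·q(x) = -2*x^5 + 7*x^4 - 2*x^2 + 11*x + 6.
∫_{-1}^{1} of each monomial x^k gives [2/(k+1) if k even, 0 if k odd]. Integrating term-by-term (or equivalently evaluating the antiderivative F(x) = -x^6/3 + 7*x^5/5 - 2*x^3/3 + 11*x^2/2 + 6*x at the endpoints):
  F(1) − F(−1) = 119/10 − (-47/30) = 202/15.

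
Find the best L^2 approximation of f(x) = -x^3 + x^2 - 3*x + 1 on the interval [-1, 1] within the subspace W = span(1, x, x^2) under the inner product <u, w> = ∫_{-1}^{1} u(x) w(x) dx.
g(x) = x^2 - 18*x/5 + 1

The best approximation g ∈ W is the orthogonal projection of f onto W. Writing g = a_0 + a_1 x + a_2 x^2, the coefficients solve the normal equations G · a = b where
  G_{ij} = <φ_i, φ_j> and b_i = <f, φ_i>, with φ_0 = 1, φ_1 = x, φ_2 = x^2.
G =
  [2, 0, 2/3]
  [0, 2/3, 0]
  [2/3, 0, 2/5],
b = (8/3, -12/5, 16/15).
Solving gives a_0 = 1, a_1 = -18/5, a_2 = 1, so
  g(x) = x^2 - 18*x/5 + 1.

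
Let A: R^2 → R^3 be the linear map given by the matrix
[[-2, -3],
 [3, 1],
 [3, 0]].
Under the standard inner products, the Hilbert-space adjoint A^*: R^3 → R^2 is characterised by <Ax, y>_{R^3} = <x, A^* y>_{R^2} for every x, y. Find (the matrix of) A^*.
A^* = A^T =
[[-2, 3, 3],
 [-3, 1, 0]]

For real matrices with standard dot products, the defining identity <Ax, y> = <x, A^* y> gives (Ax)^T y = x^T (A^*) y, i.e. x^T A^T y = x^T (A^*) y. Since this holds for all x, y, we must have A^* = A^T. Therefore
A^* =
[[-2, 3, 3],
 [-3, 1, 0]].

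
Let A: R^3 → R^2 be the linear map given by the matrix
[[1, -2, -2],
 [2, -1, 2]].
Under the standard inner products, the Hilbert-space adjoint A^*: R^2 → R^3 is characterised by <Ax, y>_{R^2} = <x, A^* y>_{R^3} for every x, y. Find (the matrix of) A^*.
A^* = A^T =
[[1, 2],
 [-2, -1],
 [-2, 2]]

For real matrices with standard dot products, the defining identity <Ax, y> = <x, A^* y> gives (Ax)^T y = x^T (A^*) y, i.e. x^T A^T y = x^T (A^*) y. Since this holds for all x, y, we must have A^* = A^T. Therefore
A^* =
[[1, 2],
 [-2, -1],
 [-2, 2]].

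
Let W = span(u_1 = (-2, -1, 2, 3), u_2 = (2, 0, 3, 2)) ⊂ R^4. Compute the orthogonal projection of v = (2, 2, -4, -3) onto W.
proj_W(v) = (211/121, 279/242, -381/121, -973/242)

Set up U = [u_1 | ... | u_2] ∈ R^(4×2). The projector onto W = col(U) is P = U (U^T U)^(-1) U^T.
Compute U^T U =
  [18, 8]
  [8, 17],
and U^T v = (-23, -14).
Solve U^T U · c = U^T v for the coefficients: c = (-279/242, -34/121). The projection is proj_W(v) = U c.
Check: (v - proj_W(v)) · u_1 = 0  (should be 0).
Check: (v - proj_W(v)) · u_2 = 0  (should be 0).
Result: proj_W(v) = (211/121, 279/242, -381/121, -973/242).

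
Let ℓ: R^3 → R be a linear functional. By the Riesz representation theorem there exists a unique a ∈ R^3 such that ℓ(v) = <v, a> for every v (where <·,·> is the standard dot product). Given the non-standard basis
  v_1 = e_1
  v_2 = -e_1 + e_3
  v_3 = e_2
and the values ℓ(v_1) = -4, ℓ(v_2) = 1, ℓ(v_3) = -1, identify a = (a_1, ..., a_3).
a = (-4, -1, -3)

Write a = (a_1, ..., a_3) in the standard basis. For each basis vector v_i, ℓ(v_i) = <v_i, a> is a linear equation in the a_j's. Collect the n equations into a matrix system V a = ℓ, where row i of V is v_i (expressed in the standard basis). Since V is invertible (lower-triangular with 1s on the diagonal, up to permutation), solve by back-substitution:
  V =
[[1, 0, 0],
 [-1, 0, 1],
 [0, 1, 0]]
  V a = (-4, 1, -1)
Solving gives a = (-4, -1, -3).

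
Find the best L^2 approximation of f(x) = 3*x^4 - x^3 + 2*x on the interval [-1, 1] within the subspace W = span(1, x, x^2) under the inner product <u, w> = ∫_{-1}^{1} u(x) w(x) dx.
g(x) = 18*x^2/7 + 7*x/5 - 9/35

The best approximation g ∈ W is the orthogonal projection of f onto W. Writing g = a_0 + a_1 x + a_2 x^2, the coefficients solve the normal equations G · a = b where
  G_{ij} = <φ_i, φ_j> and b_i = <f, φ_i>, with φ_0 = 1, φ_1 = x, φ_2 = x^2.
G =
  [2, 0, 2/3]
  [0, 2/3, 0]
  [2/3, 0, 2/5],
b = (6/5, 14/15, 6/7).
Solving gives a_0 = -9/35, a_1 = 7/5, a_2 = 18/7, so
  g(x) = 18*x^2/7 + 7*x/5 - 9/35.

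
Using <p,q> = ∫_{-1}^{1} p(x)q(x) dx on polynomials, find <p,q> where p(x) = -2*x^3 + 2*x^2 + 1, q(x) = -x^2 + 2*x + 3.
<p,q> = 104/15

Expand the product: p(x)·q(x) = 2*x^5 - 6*x^4 - 2*x^3 + 5*x^2 + 2*x + 3.
∫_{-1}^{1} of each monomial x^k gives [2/(k+1) if k even, 0 if k odd]. Integrating term-by-term (or equivalently evaluating the antiderivative F(x) = x^6/3 - 6*x^5/5 - x^4/2 + 5*x^3/3 + x^2 + 3*x at the endpoints):
  F(1) − F(−1) = 43/10 − (-79/30) = 104/15.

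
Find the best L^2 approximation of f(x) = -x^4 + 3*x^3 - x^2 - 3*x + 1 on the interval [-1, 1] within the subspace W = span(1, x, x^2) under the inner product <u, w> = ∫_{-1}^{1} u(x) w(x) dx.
g(x) = -13*x^2/7 - 6*x/5 + 38/35

The best approximation g ∈ W is the orthogonal projection of f onto W. Writing g = a_0 + a_1 x + a_2 x^2, the coefficients solve the normal equations G · a = b where
  G_{ij} = <φ_i, φ_j> and b_i = <f, φ_i>, with φ_0 = 1, φ_1 = x, φ_2 = x^2.
G =
  [2, 0, 2/3]
  [0, 2/3, 0]
  [2/3, 0, 2/5],
b = (14/15, -4/5, -2/105).
Solving gives a_0 = 38/35, a_1 = -6/5, a_2 = -13/7, so
  g(x) = -13*x^2/7 - 6*x/5 + 38/35.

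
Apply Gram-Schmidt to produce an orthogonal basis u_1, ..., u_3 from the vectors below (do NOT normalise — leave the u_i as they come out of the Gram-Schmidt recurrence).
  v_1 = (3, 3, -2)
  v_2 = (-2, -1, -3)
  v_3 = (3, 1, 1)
Orthogonal basis:
  u_1 = (3, 3, -2)
  u_2 = (-35/22, -13/22, -36/11)
  u_3 = (187/299, -17/23, -51/299)

Apply the Gram-Schmidt recurrence
  u_1 = v_1
  u_i = v_i − Σ_{j<i} ((v_i · u_j) / (u_j · u_j)) · u_j.

Step by step this gives:
  u_1 = (3, 3, -2)
  u_2 = (-35/22, -13/22, -36/11)
  u_3 = (187/299, -17/23, -51/299)

Orthogonality check:
  u_2 · u_1 = 0 (should be 0)
  u_3 · u_1 = 0 (should be 0)
  u_3 · u_2 = 0 (should be 0)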